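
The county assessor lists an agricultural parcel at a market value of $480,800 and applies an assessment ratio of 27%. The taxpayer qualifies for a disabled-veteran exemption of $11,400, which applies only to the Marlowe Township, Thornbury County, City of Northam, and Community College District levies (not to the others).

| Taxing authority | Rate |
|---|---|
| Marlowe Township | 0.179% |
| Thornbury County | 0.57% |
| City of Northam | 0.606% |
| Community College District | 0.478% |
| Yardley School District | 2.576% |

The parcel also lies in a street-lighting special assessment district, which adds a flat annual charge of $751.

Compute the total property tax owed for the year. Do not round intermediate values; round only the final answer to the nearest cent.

Assessed value = $480,800 × 0.27 = $129,816
Marlowe Township: ($129,816 − $11,400) × 0.00179 = $118,416 × 0.00179 = $211.96464
Thornbury County: ($129,816 − $11,400) × 0.0057 = $118,416 × 0.0057 = $674.9712
City of Northam: ($129,816 − $11,400) × 0.00606 = $118,416 × 0.00606 = $717.60096
Community College District: ($129,816 − $11,400) × 0.00478 = $118,416 × 0.00478 = $566.02848
Yardley School District: $129,816 × 0.02576 = $3,344.06016
Levies subtotal = $5,514.62544
Total = $5,514.62544 + $751 = $6,265.62544

$6,265.63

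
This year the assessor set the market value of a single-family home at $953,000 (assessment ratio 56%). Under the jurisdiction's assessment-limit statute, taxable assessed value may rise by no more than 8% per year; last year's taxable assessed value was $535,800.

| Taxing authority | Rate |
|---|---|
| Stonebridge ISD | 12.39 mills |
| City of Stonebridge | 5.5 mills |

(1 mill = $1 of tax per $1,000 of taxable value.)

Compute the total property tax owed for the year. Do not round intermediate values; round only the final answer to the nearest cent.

$9,547.54

Uncapped assessed value = $953,000 × 0.56 = $533,680
Cap limit = $535,800 × 1.08 = $578,664
Taxable assessed value = min($533,680, $578,664) = $533,680 (cap does not bind)
Stonebridge ISD: $533,680 × 0.01239 = $6,612.2952
City of Stonebridge: $533,680 × 0.0055 = $2,935.24
Total = $9,547.5352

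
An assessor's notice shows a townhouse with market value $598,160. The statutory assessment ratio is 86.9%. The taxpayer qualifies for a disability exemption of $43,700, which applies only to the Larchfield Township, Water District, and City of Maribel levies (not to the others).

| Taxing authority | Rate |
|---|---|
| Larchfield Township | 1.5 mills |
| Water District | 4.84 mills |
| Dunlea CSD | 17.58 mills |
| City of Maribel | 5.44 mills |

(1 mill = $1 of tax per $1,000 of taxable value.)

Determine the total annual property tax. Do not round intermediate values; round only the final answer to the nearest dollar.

$14,747

Assessed value = $598,160 × 0.869 = $519,801.04
Larchfield Township: ($519,801.04 − $43,700) × 0.0015 = $476,101.04 × 0.0015 = $714.15156
Water District: ($519,801.04 − $43,700) × 0.00484 = $476,101.04 × 0.00484 = $2,304.3290336
Dunlea CSD: $519,801.04 × 0.01758 = $9,138.1022832
City of Maribel: ($519,801.04 − $43,700) × 0.00544 = $476,101.04 × 0.00544 = $2,589.9896576
Total = $14,746.5725344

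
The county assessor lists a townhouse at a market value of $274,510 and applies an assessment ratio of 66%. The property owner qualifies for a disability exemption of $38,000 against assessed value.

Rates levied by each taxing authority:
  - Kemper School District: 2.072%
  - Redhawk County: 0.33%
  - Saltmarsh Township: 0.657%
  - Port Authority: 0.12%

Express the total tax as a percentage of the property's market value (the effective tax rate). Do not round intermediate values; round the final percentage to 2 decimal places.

1.66%

Assessed value = $274,510 × 0.66 = $181,176.6
Taxable value = $181,176.6 − $38,000 = $143,176.6
Kemper School District: $143,176.6 × 0.02072 = $2,966.619152
Redhawk County: $143,176.6 × 0.0033 = $472.48278
Saltmarsh Township: $143,176.6 × 0.00657 = $940.670262
Port Authority: $143,176.6 × 0.0012 = $171.81192
Total tax = $4,551.584114
Effective rate = $4,551.584114 ÷ $274,510 = 1.66% of market value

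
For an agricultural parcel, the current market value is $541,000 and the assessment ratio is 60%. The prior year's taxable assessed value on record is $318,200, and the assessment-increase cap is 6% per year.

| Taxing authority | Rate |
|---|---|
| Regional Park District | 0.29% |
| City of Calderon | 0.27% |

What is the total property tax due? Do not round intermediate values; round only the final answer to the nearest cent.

Uncapped assessed value = $541,000 × 0.6 = $324,600
Cap limit = $318,200 × 1.06 = $337,292
Taxable assessed value = min($324,600, $337,292) = $324,600 (cap does not bind)
Regional Park District: $324,600 × 0.0029 = $941.34
City of Calderon: $324,600 × 0.0027 = $876.42
Total = $1,817.76

$1,817.76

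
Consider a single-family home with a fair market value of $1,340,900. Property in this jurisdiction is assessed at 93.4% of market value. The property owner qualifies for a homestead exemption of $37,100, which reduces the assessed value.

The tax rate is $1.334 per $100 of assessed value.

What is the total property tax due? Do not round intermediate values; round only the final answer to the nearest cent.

$16,212.11

Assessed value = $1,340,900 × 0.934 = $1,252,400.6
Taxable value = $1,252,400.6 − $37,100 = $1,215,300.6
Tax = $1,215,300.6 × 0.01334 = $16,212.110004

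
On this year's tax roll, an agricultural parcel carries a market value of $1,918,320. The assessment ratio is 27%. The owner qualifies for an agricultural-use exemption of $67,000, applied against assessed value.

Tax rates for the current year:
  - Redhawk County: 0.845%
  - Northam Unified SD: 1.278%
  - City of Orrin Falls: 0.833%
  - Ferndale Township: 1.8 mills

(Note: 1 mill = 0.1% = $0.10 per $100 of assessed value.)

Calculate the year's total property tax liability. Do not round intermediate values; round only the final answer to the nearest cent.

$14,141.68

Assessed value = $1,918,320 × 0.27 = $517,946.4
Taxable value = $517,946.4 − $67,000 = $450,946.4
Redhawk County: $450,946.4 × 0.00845 = $3,810.49708
Northam Unified SD: $450,946.4 × 0.01278 = $5,763.094992
City of Orrin Falls: $450,946.4 × 0.00833 = $3,756.383512
Ferndale Township: $450,946.4 × 0.0018 = $811.70352
Total = $14,141.679104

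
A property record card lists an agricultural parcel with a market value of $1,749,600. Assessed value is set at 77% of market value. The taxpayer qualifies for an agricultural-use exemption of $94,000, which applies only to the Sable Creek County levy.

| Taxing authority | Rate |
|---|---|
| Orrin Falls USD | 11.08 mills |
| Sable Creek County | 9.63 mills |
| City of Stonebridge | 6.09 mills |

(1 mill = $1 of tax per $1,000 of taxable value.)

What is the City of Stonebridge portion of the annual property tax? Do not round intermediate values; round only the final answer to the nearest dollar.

$8,204

Assessed value = $1,749,600 × 0.77 = $1,347,192
City of Stonebridge taxable value = $1,347,192 (exemption does not apply)
City of Stonebridge levy = $1,347,192 × 0.00609 = $8,204.39928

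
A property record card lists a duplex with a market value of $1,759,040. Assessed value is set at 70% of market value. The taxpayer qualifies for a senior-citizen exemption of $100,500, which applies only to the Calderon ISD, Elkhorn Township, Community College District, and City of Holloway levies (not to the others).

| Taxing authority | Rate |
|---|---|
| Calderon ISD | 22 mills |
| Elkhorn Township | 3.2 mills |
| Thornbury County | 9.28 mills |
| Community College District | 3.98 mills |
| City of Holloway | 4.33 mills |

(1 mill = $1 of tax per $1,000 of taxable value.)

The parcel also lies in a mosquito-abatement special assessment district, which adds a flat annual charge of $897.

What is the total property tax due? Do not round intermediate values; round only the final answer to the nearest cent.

Assessed value = $1,759,040 × 0.7 = $1,231,328
Calderon ISD: ($1,231,328 − $100,500) × 0.022 = $1,130,828 × 0.022 = $24,878.216
Elkhorn Township: ($1,231,328 − $100,500) × 0.0032 = $1,130,828 × 0.0032 = $3,618.6496
Thornbury County: $1,231,328 × 0.00928 = $11,426.72384
Community College District: ($1,231,328 − $100,500) × 0.00398 = $1,130,828 × 0.00398 = $4,500.69544
City of Holloway: ($1,231,328 − $100,500) × 0.00433 = $1,130,828 × 0.00433 = $4,896.48524
Levies subtotal = $49,320.77012
Total = $49,320.77012 + $897 = $50,217.77012

$50,217.77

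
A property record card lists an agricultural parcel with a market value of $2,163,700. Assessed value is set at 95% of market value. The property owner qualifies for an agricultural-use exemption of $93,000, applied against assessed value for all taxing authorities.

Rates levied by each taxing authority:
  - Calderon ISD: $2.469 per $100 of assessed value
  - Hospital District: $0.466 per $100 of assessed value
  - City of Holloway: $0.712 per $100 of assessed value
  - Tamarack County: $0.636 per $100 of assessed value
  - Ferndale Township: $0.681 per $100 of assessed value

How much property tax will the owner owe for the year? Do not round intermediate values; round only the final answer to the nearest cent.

Assessed value = $2,163,700 × 0.95 = $2,055,515
Taxable value = $2,055,515 − $93,000 = $1,962,515
Calderon ISD: $1,962,515 × 0.02469 = $48,454.49535
Hospital District: $1,962,515 × 0.00466 = $9,145.3199
City of Holloway: $1,962,515 × 0.00712 = $13,973.1068
Tamarack County: $1,962,515 × 0.00636 = $12,481.5954
Ferndale Township: $1,962,515 × 0.00681 = $13,364.72715
Total = $48,454.49535 + $9,145.3199 + $13,973.1068 + $12,481.5954 + $13,364.72715 = $97,419.2446

$97,419.24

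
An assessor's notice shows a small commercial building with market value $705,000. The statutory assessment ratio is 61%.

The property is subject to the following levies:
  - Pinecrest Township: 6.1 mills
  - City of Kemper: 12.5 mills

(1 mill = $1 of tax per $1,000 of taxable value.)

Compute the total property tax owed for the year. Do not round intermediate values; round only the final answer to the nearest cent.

Assessed value = $705,000 × 0.61 = $430,050
Pinecrest Township: $430,050 × 0.0061 = $2,623.305
City of Kemper: $430,050 × 0.0125 = $5,375.625
Total = $2,623.305 + $5,375.625 = $7,998.93

$7,998.93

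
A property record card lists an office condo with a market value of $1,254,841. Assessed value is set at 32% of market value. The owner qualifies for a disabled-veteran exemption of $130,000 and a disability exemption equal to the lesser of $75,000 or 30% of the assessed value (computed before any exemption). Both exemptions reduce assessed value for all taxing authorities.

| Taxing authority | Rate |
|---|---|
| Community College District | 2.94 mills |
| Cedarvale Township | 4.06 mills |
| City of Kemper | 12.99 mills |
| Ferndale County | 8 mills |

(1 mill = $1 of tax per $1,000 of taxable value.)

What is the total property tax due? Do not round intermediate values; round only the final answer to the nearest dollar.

Assessed value = $1,254,841 × 0.32 = $401,549.12
Disability exemption = min($75,000, 30% × $401,549.12) = min($75,000, $120,464.736) = $75,000 (dollar cap binds)
Taxable value = $401,549.12 − $130,000 − $75,000 = $196,549.12
Community College District: $196,549.12 × 0.00294 = $577.8544128
Cedarvale Township: $196,549.12 × 0.00406 = $797.9894272
City of Kemper: $196,549.12 × 0.01299 = $2,553.1730688
Ferndale County: $196,549.12 × 0.008 = $1,572.39296
Total = $5,501.4098688

$5,501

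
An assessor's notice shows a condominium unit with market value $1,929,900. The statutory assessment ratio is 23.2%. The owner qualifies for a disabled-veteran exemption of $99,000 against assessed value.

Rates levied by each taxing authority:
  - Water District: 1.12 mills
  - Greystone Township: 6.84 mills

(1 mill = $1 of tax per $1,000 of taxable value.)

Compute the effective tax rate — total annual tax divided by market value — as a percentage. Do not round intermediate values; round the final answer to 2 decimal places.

0.14%

Assessed value = $1,929,900 × 0.232 = $447,736.8
Taxable value = $447,736.8 − $99,000 = $348,736.8
Water District: $348,736.8 × 0.00112 = $390.585216
Greystone Township: $348,736.8 × 0.00684 = $2,385.359712
Total tax = $2,775.944928
Effective rate = $2,775.944928 ÷ $1,929,900 = 0.14% of market value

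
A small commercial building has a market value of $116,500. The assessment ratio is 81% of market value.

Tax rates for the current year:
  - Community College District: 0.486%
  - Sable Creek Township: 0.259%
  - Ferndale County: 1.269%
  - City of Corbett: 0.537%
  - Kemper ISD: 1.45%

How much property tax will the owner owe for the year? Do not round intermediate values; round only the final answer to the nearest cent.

Assessed value = $116,500 × 0.81 = $94,365
Community College District: $94,365 × 0.00486 = $458.6139
Sable Creek Township: $94,365 × 0.00259 = $244.40535
Ferndale County: $94,365 × 0.01269 = $1,197.49185
City of Corbett: $94,365 × 0.00537 = $506.74005
Kemper ISD: $94,365 × 0.0145 = $1,368.2925
Total = $458.6139 + $244.40535 + $1,197.49185 + $506.74005 + $1,368.2925 = $3,775.54365

$3,775.54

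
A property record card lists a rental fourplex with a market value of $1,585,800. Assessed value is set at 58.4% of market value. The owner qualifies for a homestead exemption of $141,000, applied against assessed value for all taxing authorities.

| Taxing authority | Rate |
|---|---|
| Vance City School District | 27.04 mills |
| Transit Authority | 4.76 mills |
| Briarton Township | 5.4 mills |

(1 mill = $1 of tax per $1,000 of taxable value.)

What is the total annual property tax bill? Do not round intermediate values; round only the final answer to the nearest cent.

$29,205.99

Assessed value = $1,585,800 × 0.584 = $926,107.2
Taxable value = $926,107.2 − $141,000 = $785,107.2
Vance City School District: $785,107.2 × 0.02704 = $21,229.298688
Transit Authority: $785,107.2 × 0.00476 = $3,737.110272
Briarton Township: $785,107.2 × 0.0054 = $4,239.57888
Total = $21,229.298688 + $3,737.110272 + $4,239.57888 = $29,205.98784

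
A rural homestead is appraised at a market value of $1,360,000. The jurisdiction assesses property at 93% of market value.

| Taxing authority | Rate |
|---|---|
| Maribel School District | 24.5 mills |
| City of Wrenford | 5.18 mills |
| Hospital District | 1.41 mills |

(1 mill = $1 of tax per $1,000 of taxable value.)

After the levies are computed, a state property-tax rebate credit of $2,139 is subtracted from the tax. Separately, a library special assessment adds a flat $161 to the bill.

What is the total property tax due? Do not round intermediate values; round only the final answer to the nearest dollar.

$37,345

Assessed value = $1,360,000 × 0.93 = $1,264,800
Maribel School District: $1,264,800 × 0.0245 = $30,987.6
City of Wrenford: $1,264,800 × 0.00518 = $6,551.664
Hospital District: $1,264,800 × 0.00141 = $1,783.368
Levies subtotal = $39,322.632
After credit = $39,322.632 − $2,139 = $37,183.632
Total = $37,183.632 + $161 = $37,344.632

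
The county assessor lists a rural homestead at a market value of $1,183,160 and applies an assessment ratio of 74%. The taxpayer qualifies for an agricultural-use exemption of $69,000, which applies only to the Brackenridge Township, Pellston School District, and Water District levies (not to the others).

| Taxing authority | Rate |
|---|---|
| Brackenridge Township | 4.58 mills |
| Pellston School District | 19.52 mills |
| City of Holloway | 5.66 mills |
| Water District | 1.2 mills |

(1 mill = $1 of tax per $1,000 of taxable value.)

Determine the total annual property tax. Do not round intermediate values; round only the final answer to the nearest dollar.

$25,361

Assessed value = $1,183,160 × 0.74 = $875,538.4
Brackenridge Township: ($875,538.4 − $69,000) × 0.00458 = $806,538.4 × 0.00458 = $3,693.945872
Pellston School District: ($875,538.4 − $69,000) × 0.01952 = $806,538.4 × 0.01952 = $15,743.629568
City of Holloway: $875,538.4 × 0.00566 = $4,955.547344
Water District: ($875,538.4 − $69,000) × 0.0012 = $806,538.4 × 0.0012 = $967.84608
Total = $25,360.968864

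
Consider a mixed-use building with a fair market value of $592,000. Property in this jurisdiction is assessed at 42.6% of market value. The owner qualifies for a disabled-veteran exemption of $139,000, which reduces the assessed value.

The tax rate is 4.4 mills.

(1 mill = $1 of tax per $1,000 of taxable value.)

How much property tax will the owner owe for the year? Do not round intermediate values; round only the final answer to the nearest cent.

$498.04

Assessed value = $592,000 × 0.426 = $252,192
Taxable value = $252,192 − $139,000 = $113,192
Tax = $113,192 × 0.0044 = $498.0448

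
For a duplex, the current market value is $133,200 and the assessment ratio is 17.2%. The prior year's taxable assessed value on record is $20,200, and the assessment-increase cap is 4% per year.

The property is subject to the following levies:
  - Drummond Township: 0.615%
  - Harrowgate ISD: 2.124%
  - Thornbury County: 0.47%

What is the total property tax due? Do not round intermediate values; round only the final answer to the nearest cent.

Uncapped assessed value = $133,200 × 0.172 = $22,910.4
Cap limit = $20,200 × 1.04 = $21,008
Taxable assessed value = min($22,910.4, $21,008) = $21,008 (cap binds)
Drummond Township: $21,008 × 0.00615 = $129.1992
Harrowgate ISD: $21,008 × 0.02124 = $446.20992
Thornbury County: $21,008 × 0.0047 = $98.7376
Total = $674.14672

$674.15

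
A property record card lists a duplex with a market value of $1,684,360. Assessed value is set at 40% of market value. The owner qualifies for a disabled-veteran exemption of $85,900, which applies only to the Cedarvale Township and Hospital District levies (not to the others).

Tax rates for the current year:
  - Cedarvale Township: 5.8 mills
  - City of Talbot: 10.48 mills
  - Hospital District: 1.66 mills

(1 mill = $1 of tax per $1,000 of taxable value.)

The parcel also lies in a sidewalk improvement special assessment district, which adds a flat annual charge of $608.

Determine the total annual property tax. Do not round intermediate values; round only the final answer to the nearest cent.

Assessed value = $1,684,360 × 0.4 = $673,744
Cedarvale Township: ($673,744 − $85,900) × 0.0058 = $587,844 × 0.0058 = $3,409.4952
City of Talbot: $673,744 × 0.01048 = $7,060.83712
Hospital District: ($673,744 − $85,900) × 0.00166 = $587,844 × 0.00166 = $975.82104
Levies subtotal = $11,446.15336
Total = $11,446.15336 + $608 = $12,054.15336

$12,054.15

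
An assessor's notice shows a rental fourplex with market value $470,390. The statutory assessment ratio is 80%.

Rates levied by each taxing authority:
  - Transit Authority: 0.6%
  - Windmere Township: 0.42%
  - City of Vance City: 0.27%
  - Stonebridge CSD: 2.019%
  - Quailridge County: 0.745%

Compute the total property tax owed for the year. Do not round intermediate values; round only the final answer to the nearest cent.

Assessed value = $470,390 × 0.8 = $376,312
Transit Authority: $376,312 × 0.006 = $2,257.872
Windmere Township: $376,312 × 0.0042 = $1,580.5104
City of Vance City: $376,312 × 0.0027 = $1,016.0424
Stonebridge CSD: $376,312 × 0.02019 = $7,597.73928
Quailridge County: $376,312 × 0.00745 = $2,803.5244
Total = $2,257.872 + $1,580.5104 + $1,016.0424 + $7,597.73928 + $2,803.5244 = $15,255.68848

$15,255.69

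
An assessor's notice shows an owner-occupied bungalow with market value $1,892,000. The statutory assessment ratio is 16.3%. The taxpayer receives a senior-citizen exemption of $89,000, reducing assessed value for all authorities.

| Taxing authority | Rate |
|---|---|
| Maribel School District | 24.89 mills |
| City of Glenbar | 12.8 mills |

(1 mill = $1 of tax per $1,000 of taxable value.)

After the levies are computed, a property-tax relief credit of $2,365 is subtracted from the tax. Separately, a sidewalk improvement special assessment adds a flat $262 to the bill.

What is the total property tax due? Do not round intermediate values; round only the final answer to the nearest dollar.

Assessed value = $1,892,000 × 0.163 = $308,396
Taxable value = $308,396 − $89,000 = $219,396
Maribel School District: $219,396 × 0.02489 = $5,460.76644
City of Glenbar: $219,396 × 0.0128 = $2,808.2688
Levies subtotal = $8,269.03524
After credit = $8,269.03524 − $2,365 = $5,904.03524
Total = $5,904.03524 + $262 = $6,166.03524

$6,166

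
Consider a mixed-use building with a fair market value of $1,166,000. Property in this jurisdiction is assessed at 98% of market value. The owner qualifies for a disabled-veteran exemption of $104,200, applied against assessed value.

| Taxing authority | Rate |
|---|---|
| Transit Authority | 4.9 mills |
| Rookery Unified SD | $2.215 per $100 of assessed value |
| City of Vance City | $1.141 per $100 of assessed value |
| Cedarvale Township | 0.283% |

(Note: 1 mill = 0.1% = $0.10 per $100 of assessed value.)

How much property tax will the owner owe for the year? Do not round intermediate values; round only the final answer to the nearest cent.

$42,878.84

Assessed value = $1,166,000 × 0.98 = $1,142,680
Taxable value = $1,142,680 − $104,200 = $1,038,480
Transit Authority: $1,038,480 × 0.0049 = $5,088.552
Rookery Unified SD: $1,038,480 × 0.02215 = $23,002.332
City of Vance City: $1,038,480 × 0.01141 = $11,849.0568
Cedarvale Township: $1,038,480 × 0.00283 = $2,938.8984
Total = $42,878.8392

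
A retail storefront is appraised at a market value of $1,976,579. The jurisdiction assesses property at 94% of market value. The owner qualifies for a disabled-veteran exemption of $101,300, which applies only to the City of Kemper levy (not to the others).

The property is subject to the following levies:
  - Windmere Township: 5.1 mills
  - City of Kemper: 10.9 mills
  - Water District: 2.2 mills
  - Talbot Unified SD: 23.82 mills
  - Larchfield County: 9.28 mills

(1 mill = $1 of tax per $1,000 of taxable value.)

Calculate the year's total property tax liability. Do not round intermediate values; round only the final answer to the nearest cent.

$94,210.42

Assessed value = $1,976,579 × 0.94 = $1,857,984.26
Windmere Township: $1,857,984.26 × 0.0051 = $9,475.719726
City of Kemper: ($1,857,984.26 − $101,300) × 0.0109 = $1,756,684.26 × 0.0109 = $19,147.858434
Water District: $1,857,984.26 × 0.0022 = $4,087.565372
Talbot Unified SD: $1,857,984.26 × 0.02382 = $44,257.1850732
Larchfield County: $1,857,984.26 × 0.00928 = $17,242.0939328
Total = $94,210.422538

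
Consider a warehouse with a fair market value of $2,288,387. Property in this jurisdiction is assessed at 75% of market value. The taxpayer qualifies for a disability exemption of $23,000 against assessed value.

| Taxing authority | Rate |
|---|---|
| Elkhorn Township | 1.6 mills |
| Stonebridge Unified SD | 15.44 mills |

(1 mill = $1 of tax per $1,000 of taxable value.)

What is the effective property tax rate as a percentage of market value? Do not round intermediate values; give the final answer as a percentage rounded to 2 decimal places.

1.26%

Assessed value = $2,288,387 × 0.75 = $1,716,290.25
Taxable value = $1,716,290.25 − $23,000 = $1,693,290.25
Elkhorn Township: $1,693,290.25 × 0.0016 = $2,709.2644
Stonebridge Unified SD: $1,693,290.25 × 0.01544 = $26,144.40146
Total tax = $28,853.66586
Effective rate = $28,853.66586 ÷ $2,288,387 = 1.26% of market value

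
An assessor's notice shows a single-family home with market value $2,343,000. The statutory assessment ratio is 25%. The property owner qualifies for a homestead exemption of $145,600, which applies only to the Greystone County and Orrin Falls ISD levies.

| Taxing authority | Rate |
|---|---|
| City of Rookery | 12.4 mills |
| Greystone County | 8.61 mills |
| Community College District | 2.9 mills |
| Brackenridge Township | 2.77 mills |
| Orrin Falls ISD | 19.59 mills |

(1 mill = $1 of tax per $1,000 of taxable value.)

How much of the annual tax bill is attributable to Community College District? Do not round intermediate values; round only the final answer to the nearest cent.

$1,698.68

Assessed value = $2,343,000 × 0.25 = $585,750
Community College District taxable value = $585,750 (exemption does not apply)
Community College District levy = $585,750 × 0.0029 = $1,698.675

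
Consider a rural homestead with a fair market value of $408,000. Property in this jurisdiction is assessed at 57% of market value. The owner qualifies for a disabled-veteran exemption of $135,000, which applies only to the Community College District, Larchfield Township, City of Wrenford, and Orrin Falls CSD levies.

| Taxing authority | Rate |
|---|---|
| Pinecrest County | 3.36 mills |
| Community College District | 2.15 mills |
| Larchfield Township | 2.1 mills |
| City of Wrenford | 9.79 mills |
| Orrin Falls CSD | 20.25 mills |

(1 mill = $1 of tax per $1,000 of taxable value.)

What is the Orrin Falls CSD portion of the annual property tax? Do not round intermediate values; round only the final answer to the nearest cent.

$1,975.59

Assessed value = $408,000 × 0.57 = $232,560
Orrin Falls CSD taxable value = $232,560 − $135,000 = $97,560
Orrin Falls CSD levy = $97,560 × 0.02025 = $1,975.59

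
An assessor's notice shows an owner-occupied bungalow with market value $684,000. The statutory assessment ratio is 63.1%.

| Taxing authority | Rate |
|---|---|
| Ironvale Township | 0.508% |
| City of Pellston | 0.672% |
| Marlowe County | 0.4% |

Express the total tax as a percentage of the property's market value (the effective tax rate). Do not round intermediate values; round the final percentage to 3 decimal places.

0.997%

Assessed value = $684,000 × 0.631 = $431,604
Ironvale Township: $431,604 × 0.00508 = $2,192.54832
City of Pellston: $431,604 × 0.00672 = $2,900.37888
Marlowe County: $431,604 × 0.004 = $1,726.416
Total tax = $6,819.3432
Effective rate = $6,819.3432 ÷ $684,000 = 0.997% of market value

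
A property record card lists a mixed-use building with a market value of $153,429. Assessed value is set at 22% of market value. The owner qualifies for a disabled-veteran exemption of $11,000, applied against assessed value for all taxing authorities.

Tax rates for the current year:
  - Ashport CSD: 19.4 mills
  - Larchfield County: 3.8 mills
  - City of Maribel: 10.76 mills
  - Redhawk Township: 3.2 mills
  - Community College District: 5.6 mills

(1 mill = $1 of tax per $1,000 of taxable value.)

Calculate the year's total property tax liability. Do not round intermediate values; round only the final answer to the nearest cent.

Assessed value = $153,429 × 0.22 = $33,754.38
Taxable value = $33,754.38 − $11,000 = $22,754.38
Ashport CSD: $22,754.38 × 0.0194 = $441.434972
Larchfield County: $22,754.38 × 0.0038 = $86.466644
City of Maribel: $22,754.38 × 0.01076 = $244.8371288
Redhawk Township: $22,754.38 × 0.0032 = $72.814016
Community College District: $22,754.38 × 0.0056 = $127.424528
Total = $441.434972 + $86.466644 + $244.8371288 + $72.814016 + $127.424528 = $972.9772888

$972.98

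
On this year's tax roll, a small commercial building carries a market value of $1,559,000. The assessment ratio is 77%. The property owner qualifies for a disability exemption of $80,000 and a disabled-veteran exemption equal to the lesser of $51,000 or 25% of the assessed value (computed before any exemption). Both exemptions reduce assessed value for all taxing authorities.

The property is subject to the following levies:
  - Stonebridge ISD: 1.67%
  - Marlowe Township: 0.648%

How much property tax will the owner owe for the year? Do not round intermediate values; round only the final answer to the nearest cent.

$24,789.39

Assessed value = $1,559,000 × 0.77 = $1,200,430
Disabled-veteran exemption = min($51,000, 25% × $1,200,430) = min($51,000, $300,107.5) = $51,000 (dollar cap binds)
Taxable value = $1,200,430 − $80,000 − $51,000 = $1,069,430
Stonebridge ISD: $1,069,430 × 0.0167 = $17,859.481
Marlowe Township: $1,069,430 × 0.00648 = $6,929.9064
Total = $24,789.3874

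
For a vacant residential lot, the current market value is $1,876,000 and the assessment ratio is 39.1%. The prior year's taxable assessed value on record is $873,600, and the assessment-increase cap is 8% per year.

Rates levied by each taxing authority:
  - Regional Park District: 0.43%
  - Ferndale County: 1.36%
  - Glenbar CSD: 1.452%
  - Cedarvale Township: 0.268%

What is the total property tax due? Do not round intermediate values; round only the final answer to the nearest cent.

$25,746.41

Uncapped assessed value = $1,876,000 × 0.391 = $733,516
Cap limit = $873,600 × 1.08 = $943,488
Taxable assessed value = min($733,516, $943,488) = $733,516 (cap does not bind)
Regional Park District: $733,516 × 0.0043 = $3,154.1188
Ferndale County: $733,516 × 0.0136 = $9,975.8176
Glenbar CSD: $733,516 × 0.01452 = $10,650.65232
Cedarvale Township: $733,516 × 0.00268 = $1,965.82288
Total = $25,746.4116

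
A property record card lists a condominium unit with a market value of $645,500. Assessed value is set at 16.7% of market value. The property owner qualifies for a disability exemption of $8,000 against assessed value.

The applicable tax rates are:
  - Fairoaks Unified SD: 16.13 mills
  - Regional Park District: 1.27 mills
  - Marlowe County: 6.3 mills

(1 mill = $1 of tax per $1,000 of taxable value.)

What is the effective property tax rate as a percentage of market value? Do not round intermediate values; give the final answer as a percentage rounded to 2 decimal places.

0.37%

Assessed value = $645,500 × 0.167 = $107,798.5
Taxable value = $107,798.5 − $8,000 = $99,798.5
Fairoaks Unified SD: $99,798.5 × 0.01613 = $1,609.749805
Regional Park District: $99,798.5 × 0.00127 = $126.744095
Marlowe County: $99,798.5 × 0.0063 = $628.73055
Total tax = $2,365.22445
Effective rate = $2,365.22445 ÷ $645,500 = 0.37% of market value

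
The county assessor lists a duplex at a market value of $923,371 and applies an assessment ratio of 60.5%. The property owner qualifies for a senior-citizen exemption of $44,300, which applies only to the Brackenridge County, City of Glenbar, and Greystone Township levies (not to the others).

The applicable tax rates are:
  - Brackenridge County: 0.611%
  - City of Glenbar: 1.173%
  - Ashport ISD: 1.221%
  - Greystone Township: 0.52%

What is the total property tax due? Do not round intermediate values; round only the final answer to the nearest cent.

$18,671.37

Assessed value = $923,371 × 0.605 = $558,639.455
Brackenridge County: ($558,639.455 − $44,300) × 0.00611 = $514,339.455 × 0.00611 = $3,142.61407005
City of Glenbar: ($558,639.455 − $44,300) × 0.01173 = $514,339.455 × 0.01173 = $6,033.20180715
Ashport ISD: $558,639.455 × 0.01221 = $6,820.98774555
Greystone Township: ($558,639.455 − $44,300) × 0.0052 = $514,339.455 × 0.0052 = $2,674.565166
Total = $18,671.36878875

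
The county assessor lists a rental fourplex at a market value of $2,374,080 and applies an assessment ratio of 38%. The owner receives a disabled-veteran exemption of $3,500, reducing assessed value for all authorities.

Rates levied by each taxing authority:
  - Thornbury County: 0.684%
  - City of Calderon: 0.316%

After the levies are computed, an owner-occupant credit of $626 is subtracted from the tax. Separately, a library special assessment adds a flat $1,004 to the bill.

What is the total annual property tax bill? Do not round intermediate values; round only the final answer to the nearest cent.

$9,364.50

Assessed value = $2,374,080 × 0.38 = $902,150.4
Taxable value = $902,150.4 − $3,500 = $898,650.4
Thornbury County: $898,650.4 × 0.00684 = $6,146.768736
City of Calderon: $898,650.4 × 0.00316 = $2,839.735264
Levies subtotal = $8,986.504
After credit = $8,986.504 − $626 = $8,360.504
Total = $8,360.504 + $1,004 = $9,364.504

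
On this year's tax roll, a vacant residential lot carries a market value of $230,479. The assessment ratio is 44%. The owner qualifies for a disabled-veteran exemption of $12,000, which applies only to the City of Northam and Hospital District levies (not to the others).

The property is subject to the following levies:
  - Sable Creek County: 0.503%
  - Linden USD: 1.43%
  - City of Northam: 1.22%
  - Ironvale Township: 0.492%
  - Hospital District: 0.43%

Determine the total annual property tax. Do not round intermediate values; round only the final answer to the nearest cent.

$3,934.49

Assessed value = $230,479 × 0.44 = $101,410.76
Sable Creek County: $101,410.76 × 0.00503 = $510.0961228
Linden USD: $101,410.76 × 0.0143 = $1,450.173868
City of Northam: ($101,410.76 − $12,000) × 0.0122 = $89,410.76 × 0.0122 = $1,090.811272
Ironvale Township: $101,410.76 × 0.00492 = $498.9409392
Hospital District: ($101,410.76 − $12,000) × 0.0043 = $89,410.76 × 0.0043 = $384.466268
Total = $3,934.48847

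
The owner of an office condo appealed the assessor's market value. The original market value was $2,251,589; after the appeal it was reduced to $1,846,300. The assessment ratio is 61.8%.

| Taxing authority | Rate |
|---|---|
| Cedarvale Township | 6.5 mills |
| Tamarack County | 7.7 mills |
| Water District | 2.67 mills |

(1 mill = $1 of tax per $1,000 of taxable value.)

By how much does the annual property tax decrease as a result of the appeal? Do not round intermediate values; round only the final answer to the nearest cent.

Old assessed value = $2,251,589 × 0.618 = $1,391,482.002
New assessed value = $1,846,300 × 0.618 = $1,141,013.4
Combined rate = 0.0065 + 0.0077 + 0.00267 = 0.01687
Old tax = $1,391,482.002 × 0.01687 = $23,474.30137374
New tax = $1,141,013.4 × 0.01687 = $19,248.896058
Reduction = $23,474.30137374 − $19,248.896058 = $4,225.40531574

$4,225.41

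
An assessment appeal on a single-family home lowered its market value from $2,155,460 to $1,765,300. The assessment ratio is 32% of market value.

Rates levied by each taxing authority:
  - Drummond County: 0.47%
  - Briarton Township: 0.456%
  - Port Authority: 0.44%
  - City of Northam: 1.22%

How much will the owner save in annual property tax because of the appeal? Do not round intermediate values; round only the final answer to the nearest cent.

$3,228.65

Old assessed value = $2,155,460 × 0.32 = $689,747.2
New assessed value = $1,765,300 × 0.32 = $564,896
Combined rate = 0.0047 + 0.00456 + 0.0044 + 0.0122 = 0.02586
Old tax = $689,747.2 × 0.02586 = $17,836.862592
New tax = $564,896 × 0.02586 = $14,608.21056
Reduction = $17,836.862592 − $14,608.21056 = $3,228.652032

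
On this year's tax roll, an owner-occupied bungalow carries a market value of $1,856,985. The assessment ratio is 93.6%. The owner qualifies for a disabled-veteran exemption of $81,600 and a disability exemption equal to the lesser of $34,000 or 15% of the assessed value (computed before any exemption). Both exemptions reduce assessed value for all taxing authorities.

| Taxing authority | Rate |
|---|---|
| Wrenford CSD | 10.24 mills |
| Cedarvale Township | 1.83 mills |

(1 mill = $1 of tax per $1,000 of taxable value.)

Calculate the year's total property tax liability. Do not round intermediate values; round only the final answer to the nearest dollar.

Assessed value = $1,856,985 × 0.936 = $1,738,137.96
Disability exemption = min($34,000, 15% × $1,738,137.96) = min($34,000, $260,720.694) = $34,000 (dollar cap binds)
Taxable value = $1,738,137.96 − $81,600 − $34,000 = $1,622,537.96
Wrenford CSD: $1,622,537.96 × 0.01024 = $16,614.7887104
Cedarvale Township: $1,622,537.96 × 0.00183 = $2,969.2444668
Total = $19,584.0331772

$19,584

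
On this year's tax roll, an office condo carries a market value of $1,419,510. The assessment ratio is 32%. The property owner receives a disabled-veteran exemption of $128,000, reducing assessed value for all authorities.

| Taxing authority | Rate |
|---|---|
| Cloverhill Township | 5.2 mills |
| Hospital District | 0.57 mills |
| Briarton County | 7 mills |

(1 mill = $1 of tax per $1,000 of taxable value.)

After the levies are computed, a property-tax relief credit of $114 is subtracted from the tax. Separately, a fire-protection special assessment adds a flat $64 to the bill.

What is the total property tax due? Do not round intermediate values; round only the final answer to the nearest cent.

$4,116.13

Assessed value = $1,419,510 × 0.32 = $454,243.2
Taxable value = $454,243.2 − $128,000 = $326,243.2
Cloverhill Township: $326,243.2 × 0.0052 = $1,696.46464
Hospital District: $326,243.2 × 0.00057 = $185.958624
Briarton County: $326,243.2 × 0.007 = $2,283.7024
Levies subtotal = $4,166.125664
After credit = $4,166.125664 − $114 = $4,052.125664
Total = $4,052.125664 + $64 = $4,116.125664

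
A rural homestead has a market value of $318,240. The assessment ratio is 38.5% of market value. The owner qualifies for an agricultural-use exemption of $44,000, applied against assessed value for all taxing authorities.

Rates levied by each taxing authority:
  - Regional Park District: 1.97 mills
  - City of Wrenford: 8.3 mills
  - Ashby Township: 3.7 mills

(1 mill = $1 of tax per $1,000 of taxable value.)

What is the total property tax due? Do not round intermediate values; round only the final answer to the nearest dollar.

$1,097

Assessed value = $318,240 × 0.385 = $122,522.4
Taxable value = $122,522.4 − $44,000 = $78,522.4
Regional Park District: $78,522.4 × 0.00197 = $154.689128
City of Wrenford: $78,522.4 × 0.0083 = $651.73592
Ashby Township: $78,522.4 × 0.0037 = $290.53288
Total = $154.689128 + $651.73592 + $290.53288 = $1,096.957928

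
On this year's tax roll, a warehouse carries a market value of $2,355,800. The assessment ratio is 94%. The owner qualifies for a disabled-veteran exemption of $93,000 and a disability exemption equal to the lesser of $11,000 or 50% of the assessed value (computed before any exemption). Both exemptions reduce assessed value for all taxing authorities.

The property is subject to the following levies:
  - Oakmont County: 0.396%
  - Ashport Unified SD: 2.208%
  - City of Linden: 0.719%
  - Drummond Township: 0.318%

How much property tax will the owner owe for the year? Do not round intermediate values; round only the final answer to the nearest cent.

$76,841.56

Assessed value = $2,355,800 × 0.94 = $2,214,452
Disability exemption = min($11,000, 50% × $2,214,452) = min($11,000, $1,107,226) = $11,000 (dollar cap binds)
Taxable value = $2,214,452 − $93,000 − $11,000 = $2,110,452
Oakmont County: $2,110,452 × 0.00396 = $8,357.38992
Ashport Unified SD: $2,110,452 × 0.02208 = $46,598.78016
City of Linden: $2,110,452 × 0.00719 = $15,174.14988
Drummond Township: $2,110,452 × 0.00318 = $6,711.23736
Total = $76,841.55732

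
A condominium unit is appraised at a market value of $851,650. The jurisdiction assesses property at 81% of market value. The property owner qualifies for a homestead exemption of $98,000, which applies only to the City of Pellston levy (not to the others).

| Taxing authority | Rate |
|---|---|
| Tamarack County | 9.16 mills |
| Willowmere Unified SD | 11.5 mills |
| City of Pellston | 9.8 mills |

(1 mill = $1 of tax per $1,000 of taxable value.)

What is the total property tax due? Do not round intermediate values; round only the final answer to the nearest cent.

Assessed value = $851,650 × 0.81 = $689,836.5
Tamarack County: $689,836.5 × 0.00916 = $6,318.90234
Willowmere Unified SD: $689,836.5 × 0.0115 = $7,933.11975
City of Pellston: ($689,836.5 − $98,000) × 0.0098 = $591,836.5 × 0.0098 = $5,799.9977
Total = $20,052.01979

$20,052.02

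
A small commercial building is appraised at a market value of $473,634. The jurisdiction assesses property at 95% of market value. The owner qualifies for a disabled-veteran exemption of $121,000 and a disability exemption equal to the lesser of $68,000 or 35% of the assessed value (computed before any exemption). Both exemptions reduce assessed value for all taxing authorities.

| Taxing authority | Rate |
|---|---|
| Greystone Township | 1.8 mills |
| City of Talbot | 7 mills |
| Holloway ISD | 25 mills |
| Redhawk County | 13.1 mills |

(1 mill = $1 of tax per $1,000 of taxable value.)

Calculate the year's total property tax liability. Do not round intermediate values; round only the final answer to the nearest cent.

Assessed value = $473,634 × 0.95 = $449,952.3
Disability exemption = min($68,000, 35% × $449,952.3) = min($68,000, $157,483.305) = $68,000 (dollar cap binds)
Taxable value = $449,952.3 − $121,000 − $68,000 = $260,952.3
Greystone Township: $260,952.3 × 0.0018 = $469.71414
City of Talbot: $260,952.3 × 0.007 = $1,826.6661
Holloway ISD: $260,952.3 × 0.025 = $6,523.8075
Redhawk County: $260,952.3 × 0.0131 = $3,418.47513
Total = $12,238.66287

$12,238.66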